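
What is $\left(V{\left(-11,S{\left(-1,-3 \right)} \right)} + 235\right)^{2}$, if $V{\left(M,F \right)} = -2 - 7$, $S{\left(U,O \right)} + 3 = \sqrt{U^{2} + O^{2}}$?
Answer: $51076$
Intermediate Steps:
$S{\left(U,O \right)} = -3 + \sqrt{O^{2} + U^{2}}$ ($S{\left(U,O \right)} = -3 + \sqrt{U^{2} + O^{2}} = -3 + \sqrt{O^{2} + U^{2}}$)
$V{\left(M,F \right)} = -9$
$\left(V{\left(-11,S{\left(-1,-3 \right)} \right)} + 235\right)^{2} = \left(-9 + 235\right)^{2} = 226^{2} = 51076$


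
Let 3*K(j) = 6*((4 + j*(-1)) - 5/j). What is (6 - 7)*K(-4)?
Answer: -37/2 ≈ -18.500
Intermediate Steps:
K(j) = 8 - 10/j - 2*j (K(j) = (6*((4 + j*(-1)) - 5/j))/3 = (6*((4 - j) - 5/j))/3 = (6*(4 - j - 5/j))/3 = (24 - 30/j - 6*j)/3 = 8 - 10/j - 2*j)
(6 - 7)*K(-4) = (6 - 7)*(8 - 10/(-4) - 2*(-4)) = -(8 - 10*(-1/4) + 8) = -(8 + 5/2 + 8) = -1*37/2 = -37/2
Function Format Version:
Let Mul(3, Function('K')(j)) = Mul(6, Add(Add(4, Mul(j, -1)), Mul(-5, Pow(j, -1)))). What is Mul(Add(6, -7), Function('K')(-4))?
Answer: Rational(-37, 2) ≈ -18.500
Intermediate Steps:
Function('K')(j) = Add(8, Mul(-10, Pow(j, -1)), Mul(-2, j)) (Function('K')(j) = Mul(Rational(1, 3), Mul(6, Add(Add(4, Mul(j, -1)), Mul(-5, Pow(j, -1))))) = Mul(Rational(1, 3), Mul(6, Add(Add(4, Mul(-1, j)), Mul(-5, Pow(j, -1))))) = Mul(Rational(1, 3), Mul(6, Add(4, Mul(-1, j), Mul(-5, Pow(j, -1))))) = Mul(Rational(1, 3), Add(24, Mul(-30, Pow(j, -1)), Mul(-6, j))) = Add(8, Mul(-10, Pow(j, -1)), Mul(-2, j)))
Mul(Add(6, -7), Function('K')(-4)) = Mul(Add(6, -7), Add(8, Mul(-10, Pow(-4, -1)), Mul(-2, -4))) = Mul(-1, Add(8, Mul(-10, Rational(-1, 4)), 8)) = Mul(-1, Add(8, Rational(5, 2), 8)) = Mul(-1, Rational(37, 2)) = Rational(-37, 2)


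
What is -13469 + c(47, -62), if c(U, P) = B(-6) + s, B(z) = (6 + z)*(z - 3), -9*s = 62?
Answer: -121283/9 ≈ -13476.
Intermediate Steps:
s = -62/9 (s = -⅑*62 = -62/9 ≈ -6.8889)
B(z) = (-3 + z)*(6 + z) (B(z) = (6 + z)*(-3 + z) = (-3 + z)*(6 + z))
c(U, P) = -62/9 (c(U, P) = (-18 + (-6)² + 3*(-6)) - 62/9 = (-18 + 36 - 18) - 62/9 = 0 - 62/9 = -62/9)
-13469 + c(47, -62) = -13469 - 62/9 = -121283/9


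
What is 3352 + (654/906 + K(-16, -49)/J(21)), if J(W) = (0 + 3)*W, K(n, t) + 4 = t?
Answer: 31886440/9513 ≈ 3351.9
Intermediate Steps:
K(n, t) = -4 + t
J(W) = 3*W
3352 + (654/906 + K(-16, -49)/J(21)) = 3352 + (654/906 + (-4 - 49)/((3*21))) = 3352 + (654*(1/906) - 53/63) = 3352 + (109/151 - 53*1/63) = 3352 + (109/151 - 53/63) = 3352 - 1136/9513 = 31886440/9513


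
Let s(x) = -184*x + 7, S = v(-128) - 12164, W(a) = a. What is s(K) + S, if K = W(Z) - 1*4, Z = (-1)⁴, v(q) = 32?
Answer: -11573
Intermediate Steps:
Z = 1
S = -12132 (S = 32 - 12164 = -12132)
K = -3 (K = 1 - 1*4 = 1 - 4 = -3)
s(x) = 7 - 184*x
s(K) + S = (7 - 184*(-3)) - 12132 = (7 + 552) - 12132 = 559 - 12132 = -11573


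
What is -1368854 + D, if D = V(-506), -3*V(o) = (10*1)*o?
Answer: -4101502/3 ≈ -1.3672e+6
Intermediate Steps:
V(o) = -10*o/3 (V(o) = -10*1*o/3 = -10*o/3)
D = 5060/3 (D = -10/3*(-506) = 5060/3 ≈ 1686.7)
-1368854 + D = -1368854 + 5060/3 = -4101502/3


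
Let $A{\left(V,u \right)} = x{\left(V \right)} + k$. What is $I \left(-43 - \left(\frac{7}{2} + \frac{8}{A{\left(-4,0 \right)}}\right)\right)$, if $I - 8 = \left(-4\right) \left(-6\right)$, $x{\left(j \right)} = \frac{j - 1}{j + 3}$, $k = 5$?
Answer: $- \frac{7568}{5} \approx -1513.6$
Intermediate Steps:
$x{\left(j \right)} = \frac{-1 + j}{3 + j}$
$A{\left(V,u \right)} = 5 + \frac{-1 + V}{3 + V}$ ($A{\left(V,u \right)} = \frac{-1 + V}{3 + V} + 5 = 5 + \frac{-1 + V}{3 + V}$)
$I = 32$ ($I = 8 - -24 = 8 + 24 = 32$)
$I \left(-43 - \left(\frac{7}{2} + \frac{8}{A{\left(-4,0 \right)}}\right)\right) = 32 \left(-43 - \left(\frac{7}{2} + 8 \frac{3 - 4}{2 \left(7 + 3 \left(-4\right)\right)}\right)\right) = 32 \left(-43 - \left(\frac{7}{2} + \frac{8}{2 \frac{1}{-1} \left(7 - 12\right)}\right)\right) = 32 \left(-43 - \left(\frac{7}{2} + \frac{8}{2 \left(-1\right) \left(-5\right)}\right)\right) = 32 \left(-43 - \left(\frac{7}{2} + \frac{8}{10}\right)\right) = 32 \left(-43 - \frac{43}{10}\right) = 32 \left(- \frac{473}{10}\right) = - \frac{7568}{5}$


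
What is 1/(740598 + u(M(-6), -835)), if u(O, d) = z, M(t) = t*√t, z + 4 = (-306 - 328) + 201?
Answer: 1/740161 ≈ 1.3511e-6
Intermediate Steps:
z = -437 (z = -4 + ((-306 - 328) + 201) = -4 + (-634 + 201) = -4 - 433 = -437)
M(t) = t^(3/2)
u(O, d) = -437
1/(740598 + u(M(-6), -835)) = 1/(740598 - 437) = 1/740161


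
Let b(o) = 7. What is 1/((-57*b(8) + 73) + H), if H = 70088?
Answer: 1/69762 ≈ 1.4334e-5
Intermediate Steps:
1/((-57*b(8) + 73) + H) = 1/((-57*7 + 73) + 70088) = 1/((-399 + 73) + 70088) = 1/(-326 + 70088) = 1/69762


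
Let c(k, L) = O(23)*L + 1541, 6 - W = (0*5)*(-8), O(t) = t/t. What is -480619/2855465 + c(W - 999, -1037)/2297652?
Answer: -13129238717/78105534145 ≈ -0.16810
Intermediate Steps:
O(t) = 1
W = 6 (W = 6 - 0*5*(-8) = 6 - 0*(-8) = 6 - 1*0 = 6 + 0 = 6)
c(k, L) = 1541 + L (c(k, L) = 1*L + 1541 = L + 1541 = 1541 + L)
-480619/2855465 + c(W - 999, -1037)/2297652 = -480619/2855465 + (1541 - 1037)/2297652 = -480619*1/2855465 + 504*(1/2297652) = -480619/2855465 + 6/27353 = -13129238717/78105534145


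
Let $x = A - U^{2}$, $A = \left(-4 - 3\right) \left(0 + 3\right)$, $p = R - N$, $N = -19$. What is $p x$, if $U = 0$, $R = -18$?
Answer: $-21$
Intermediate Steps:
$p = 1$ ($p = -18 - -19 = -18 + 19 = 1$)
$A = -21$ ($A = \left(-7\right) 3 = -21$)
$x = -21$ ($x = -21 - 0^{2} = -21 - 0 = -21 + 0 = -21$)
$p x = 1 \left(-21\right) = -21$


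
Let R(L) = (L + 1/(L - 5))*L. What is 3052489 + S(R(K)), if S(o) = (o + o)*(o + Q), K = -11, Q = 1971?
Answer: 455909993/128 ≈ 3.5618e+6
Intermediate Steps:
R(L) = L*(L + 1/(-5 + L)) (R(L) = (L + 1/(-5 + L))*L = L*(L + 1/(-5 + L)))
S(o) = 2*o*(1971 + o) (S(o) = (o + o)*(o + 1971) = (2*o)*(1971 + o) = 2*o*(1971 + o))
3052489 + S(R(K)) = 3052489 + 2*(-11*(1 + (-11)² - 5*(-11))/(-5 - 11))*(1971 - 11*(1 + (-11)² - 5*(-11))/(-5 - 11)) = 3052489 + 2*(-11*(1 + 121 + 55)/(-16))*(1971 - 11*(1 + 121 + 55)/(-16)) = 3052489 + 2*(-11*(-1/16)*177)*(1971 - 11*(-1/16)*177) = 3052489 + 2*(1947/16)*(1971 + 1947/16) = 3052489 + 2*(1947/16)*(33483/16) = 3052489 + 65191401/128 = 455909993/128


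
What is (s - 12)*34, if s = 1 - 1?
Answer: -408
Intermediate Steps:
s = 0
(s - 12)*34 = (0 - 12)*34 = -12*34 = -408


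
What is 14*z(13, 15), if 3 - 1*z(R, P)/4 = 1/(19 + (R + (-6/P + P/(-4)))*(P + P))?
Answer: 95480/569 ≈ 167.80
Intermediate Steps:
z(R, P) = 12 - 4/(19 + 2*P*(R - 6/P - P/4)) (z(R, P) = 12 - 4/(19 + (R + (-6/P + P/(-4)))*(P + P)) = 12 - 4/(19 + (R + (-6/P + P*(-1/4)))*(2*P)) = 12 - 4/(19 + (R + (-6/P - P/4))*(2*P)) = 12 - 4/(19 + (R - 6/P - P/4)*(2*P)) = 12 - 4/(19 + 2*P*(R - 6/P - P/4)))
14*z(13, 15) = 14*(4*(40 - 3*15**2 + 12*15*13)/(14 - 1*15**2 + 4*15*13)) = 14*(4*(40 - 3*225 + 2340)/(14 - 1*225 + 780)) = 14*(4*(40 - 675 + 2340)/(14 - 225 + 780)) = 14*(4*1705/569) = 14*(4*(1/569)*1705) = 14*(6820/569) = 95480/569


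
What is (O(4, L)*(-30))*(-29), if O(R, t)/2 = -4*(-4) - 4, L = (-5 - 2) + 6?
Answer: 20880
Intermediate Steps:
L = -1 (L = -7 + 6 = -1)
O(R, t) = 24 (O(R, t) = 2*(-4*(-4) - 4) = 2*(16 - 4) = 2*12 = 24)
(O(4, L)*(-30))*(-29) = (24*(-30))*(-29) = -720*(-29) = 20880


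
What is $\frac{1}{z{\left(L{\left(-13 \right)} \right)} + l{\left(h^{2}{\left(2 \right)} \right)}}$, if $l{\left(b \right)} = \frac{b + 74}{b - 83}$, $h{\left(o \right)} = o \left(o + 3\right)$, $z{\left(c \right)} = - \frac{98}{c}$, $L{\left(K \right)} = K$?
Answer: $\frac{221}{3928} \approx 0.056263$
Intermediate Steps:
$h{\left(o \right)} = o \left(3 + o\right)$
$l{\left(b \right)} = \frac{74 + b}{-83 + b}$
$\frac{1}{z{\left(L{\left(-13 \right)} \right)} + l{\left(h^{2}{\left(2 \right)} \right)}} = \frac{1}{- \frac{98}{-13} + \frac{74 + \left(2 \left(3 + 2\right)\right)^{2}}{-83 + \left(2 \left(3 + 2\right)\right)^{2}}} = \frac{1}{\left(-98\right) \left(- \frac{1}{13}\right) + \frac{74 + \left(2 \cdot 5\right)^{2}}{-83 + \left(2 \cdot 5\right)^{2}}} = \frac{1}{\frac{98}{13} + \frac{74 + 10^{2}}{-83 + 10^{2}}} = \frac{1}{\frac{98}{13} + \frac{74 + 100}{-83 + 100}} = \frac{1}{\frac{98}{13} + \frac{1}{17} \cdot 174} = \frac{1}{\frac{98}{13} + \frac{174}{17}} = \frac{1}{\frac{3928}{221}} = \frac{221}{3928}$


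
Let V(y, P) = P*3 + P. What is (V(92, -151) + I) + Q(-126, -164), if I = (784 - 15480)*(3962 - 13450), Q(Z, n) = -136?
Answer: 139434908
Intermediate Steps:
V(y, P) = 4*P (V(y, P) = 3*P + P = 4*P)
I = 139435648 (I = -14696*(-9488) = 139435648)
(V(92, -151) + I) + Q(-126, -164) = (4*(-151) + 139435648) - 136 = (-604 + 139435648) - 136 = 139435044 - 136 = 139434908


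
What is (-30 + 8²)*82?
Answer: 2788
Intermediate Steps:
(-30 + 8²)*82 = (-30 + 64)*82 = 34*82 = 2788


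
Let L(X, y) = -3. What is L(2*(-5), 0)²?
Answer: 9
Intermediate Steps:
L(2*(-5), 0)² = (-3)² = 9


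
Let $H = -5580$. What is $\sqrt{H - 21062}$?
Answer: $i \sqrt{26642} \approx 163.22 i$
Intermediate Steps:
$\sqrt{H - 21062} = \sqrt{-5580 - 21062} = \sqrt{-26642} = i \sqrt{26642}$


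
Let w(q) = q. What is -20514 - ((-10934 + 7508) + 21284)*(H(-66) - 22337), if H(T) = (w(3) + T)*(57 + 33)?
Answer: 500128492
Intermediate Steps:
H(T) = 270 + 90*T (H(T) = (3 + T)*(57 + 33) = (3 + T)*90 = 270 + 90*T)
-20514 - ((-10934 + 7508) + 21284)*(H(-66) - 22337) = -20514 - ((-10934 + 7508) + 21284)*((270 + 90*(-66)) - 22337) = -20514 - (-3426 + 21284)*((270 - 5940) - 22337) = -20514 - 17858*(-5670 - 22337) = -20514 - 17858*(-28007) = -20514 - 1*(-500149006) = -20514 + 500149006 = 500128492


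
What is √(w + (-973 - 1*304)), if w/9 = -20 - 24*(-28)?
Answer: √4591 ≈ 67.757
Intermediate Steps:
w = 5868 (w = 9*(-20 - 24*(-28)) = 9*(-20 + 672) = 9*652 = 5868)
√(w + (-973 - 1*304)) = √(5868 + (-973 - 1*304)) = √(5868 + (-973 - 304)) = √(5868 - 1277) = √4591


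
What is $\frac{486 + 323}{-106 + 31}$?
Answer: $- \frac{809}{75} \approx -10.787$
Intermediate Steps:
$\frac{486 + 323}{-106 + 31} = \frac{809}{-75} = 809 \left(- \frac{1}{75}\right) = - \frac{809}{75}$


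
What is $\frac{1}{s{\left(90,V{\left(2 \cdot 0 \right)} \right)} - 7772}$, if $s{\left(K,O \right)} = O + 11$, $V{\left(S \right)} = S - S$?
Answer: $- \frac{1}{7761} \approx -0.00012885$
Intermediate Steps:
$V{\left(S \right)} = 0$
$s{\left(K,O \right)} = 11 + O$
$\frac{1}{s{\left(90,V{\left(2 \cdot 0 \right)} \right)} - 7772} = \frac{1}{\left(11 + 0\right) - 7772} = \frac{1}{11 - 7772} = \frac{1}{-7761} = - \frac{1}{7761}$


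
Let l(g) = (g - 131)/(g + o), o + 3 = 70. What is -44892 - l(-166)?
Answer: -44895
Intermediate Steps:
o = 67 (o = -3 + 70 = 67)
l(g) = (-131 + g)/(67 + g) (l(g) = (g - 131)/(g + 67) = (-131 + g)/(67 + g))
-44892 - l(-166) = -44892 - (-131 - 166)/(67 - 166) = -44892 - (-297)/(-99) = -44892 - (-1)*(-297)/99 = -44892 - 1*3 = -44892 - 3 = -44895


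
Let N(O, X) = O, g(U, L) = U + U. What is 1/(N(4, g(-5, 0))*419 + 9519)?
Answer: 1/11195 ≈ 8.9326e-5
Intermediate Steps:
g(U, L) = 2*U
1/(N(4, g(-5, 0))*419 + 9519) = 1/(4*419 + 9519) = 1/(1676 + 9519) = 1/11195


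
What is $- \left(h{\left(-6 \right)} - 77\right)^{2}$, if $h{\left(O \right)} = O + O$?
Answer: $-7921$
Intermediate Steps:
$h{\left(O \right)} = 2 O$
$- \left(h{\left(-6 \right)} - 77\right)^{2} = - \left(2 \left(-6\right) - 77\right)^{2} = - \left(-12 - 77\right)^{2} = - \left(-89\right)^{2} = \left(-1\right) 7921 = -7921$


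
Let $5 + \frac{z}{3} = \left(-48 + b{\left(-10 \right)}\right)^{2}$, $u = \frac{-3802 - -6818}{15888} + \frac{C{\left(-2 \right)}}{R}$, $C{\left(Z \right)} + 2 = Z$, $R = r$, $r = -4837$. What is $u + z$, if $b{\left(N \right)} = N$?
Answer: $\frac{96804335207}{9606282} \approx 10077.0$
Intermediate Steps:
$R = -4837$
$C{\left(Z \right)} = -2 + Z$
$u = \frac{1831493}{9606282}$ ($u = \frac{-3802 - -6818}{15888} + \frac{-2 - 2}{-4837} = \left(-3802 + 6818\right) \frac{1}{15888} - - \frac{4}{4837} = 3016 \cdot \frac{1}{15888} + \frac{4}{4837} = \frac{377}{1986} + \frac{4}{4837} = \frac{1831493}{9606282} \approx 0.19066$)
$z = 10077$ ($z = -15 + 3 \left(-48 - 10\right)^{2} = -15 + 3 \left(-58\right)^{2} = -15 + 3 \cdot 3364 = -15 + 10092 = 10077$)
$u + z = \frac{1831493}{9606282} + 10077 = \frac{96804335207}{9606282}$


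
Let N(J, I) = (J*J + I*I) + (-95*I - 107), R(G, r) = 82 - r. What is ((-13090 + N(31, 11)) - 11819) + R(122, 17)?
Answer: -24914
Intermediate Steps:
N(J, I) = -107 + I² + J² - 95*I (N(J, I) = (J² + I²) + (-107 - 95*I) = (I² + J²) + (-107 - 95*I) = -107 + I² + J² - 95*I)
((-13090 + N(31, 11)) - 11819) + R(122, 17) = ((-13090 + (-107 + 11² + 31² - 95*11)) - 11819) + (82 - 1*17) = ((-13090 + (-107 + 121 + 961 - 1045)) - 11819) + (82 - 17) = ((-13090 - 70) - 11819) + 65 = (-13160 - 11819) + 65 = -24979 + 65 = -24914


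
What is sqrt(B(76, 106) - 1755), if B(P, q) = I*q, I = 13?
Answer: I*sqrt(377) ≈ 19.417*I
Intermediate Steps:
B(P, q) = 13*q
sqrt(B(76, 106) - 1755) = sqrt(13*106 - 1755) = sqrt(1378 - 1755) = sqrt(-377) = I*sqrt(377)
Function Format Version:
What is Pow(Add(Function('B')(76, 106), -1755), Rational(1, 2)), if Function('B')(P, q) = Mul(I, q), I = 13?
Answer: Mul(I, Pow(377, Rational(1, 2))) ≈ Mul(19.417, I)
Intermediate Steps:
Function('B')(P, q) = Mul(13, q)
Pow(Add(Function('B')(76, 106), -1755), Rational(1, 2)) = Pow(Add(Mul(13, 106), -1755), Rational(1, 2)) = Pow(Add(1378, -1755), Rational(1, 2)) = Pow(-377, Rational(1, 2)) = Mul(I, Pow(377, Rational(1, 2)))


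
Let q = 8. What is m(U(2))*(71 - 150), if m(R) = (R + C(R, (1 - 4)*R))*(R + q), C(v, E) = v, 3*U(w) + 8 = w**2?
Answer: 12640/9 ≈ 1404.4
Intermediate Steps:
U(w) = -8/3 + w**2/3
m(R) = 2*R*(8 + R) (m(R) = (R + R)*(R + 8) = (2*R)*(8 + R) = 2*R*(8 + R))
m(U(2))*(71 - 150) = (2*(-8/3 + (1/3)*2**2)*(8 + (-8/3 + (1/3)*2**2)))*(71 - 150) = (2*(-8/3 + (1/3)*4)*(8 + (-8/3 + (1/3)*4)))*(-79) = (2*(-8/3 + 4/3)*(8 + (-8/3 + 4/3)))*(-79) = (2*(-4/3)*(8 - 4/3))*(-79) = (2*(-4/3)*(20/3))*(-79) = -160/9*(-79) = 12640/9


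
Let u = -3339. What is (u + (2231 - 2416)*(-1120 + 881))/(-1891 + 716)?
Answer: -40876/1175 ≈ -34.788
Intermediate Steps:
(u + (2231 - 2416)*(-1120 + 881))/(-1891 + 716) = (-3339 + (2231 - 2416)*(-1120 + 881))/(-1891 + 716) = (-3339 - 185*(-239))/(-1175) = (-3339 + 44215)*(-1/1175) = 40876*(-1/1175) = -40876/1175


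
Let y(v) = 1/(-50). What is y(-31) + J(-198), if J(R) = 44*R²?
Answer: 86248799/50 ≈ 1.7250e+6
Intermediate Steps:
y(v) = -1/50
y(-31) + J(-198) = -1/50 + 44*(-198)² = -1/50 + 44*39204 = -1/50 + 1724976 = 86248799/50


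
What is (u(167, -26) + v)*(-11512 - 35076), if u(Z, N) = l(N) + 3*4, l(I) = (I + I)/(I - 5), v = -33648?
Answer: 48575630432/31 ≈ 1.5670e+9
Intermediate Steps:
l(I) = 2*I/(-5 + I) (l(I) = (2*I)/(-5 + I) = 2*I/(-5 + I))
u(Z, N) = 12 + 2*N/(-5 + N) (u(Z, N) = 2*N/(-5 + N) + 3*4 = 2*N/(-5 + N) + 12 = 12 + 2*N/(-5 + N))
(u(167, -26) + v)*(-11512 - 35076) = (2*(-30 + 7*(-26))/(-5 - 26) - 33648)*(-11512 - 35076) = (2*(-30 - 182)/(-31) - 33648)*(-46588) = (2*(-1/31)*(-212) - 33648)*(-46588) = (424/31 - 33648)*(-46588) = -1042664/31*(-46588) = 48575630432/31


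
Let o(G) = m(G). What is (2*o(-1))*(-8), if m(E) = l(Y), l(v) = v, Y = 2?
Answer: -32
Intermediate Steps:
m(E) = 2
o(G) = 2
(2*o(-1))*(-8) = (2*2)*(-8) = 4*(-8) = -32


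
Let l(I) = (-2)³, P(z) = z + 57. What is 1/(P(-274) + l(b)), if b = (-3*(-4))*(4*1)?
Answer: -1/225 ≈ -0.0044444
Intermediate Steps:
P(z) = 57 + z
b = 48 (b = 12*4 = 48)
l(I) = -8
1/(P(-274) + l(b)) = 1/((57 - 274) - 8) = 1/(-217 - 8) = 1/(-225) = -1/225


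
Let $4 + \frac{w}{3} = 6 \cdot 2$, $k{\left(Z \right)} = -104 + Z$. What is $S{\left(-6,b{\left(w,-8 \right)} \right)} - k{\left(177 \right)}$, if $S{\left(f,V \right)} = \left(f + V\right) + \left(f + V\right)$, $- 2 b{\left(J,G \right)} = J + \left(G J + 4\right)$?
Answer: $79$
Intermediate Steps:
$w = 24$ ($w = -12 + 3 \cdot 6 \cdot 2 = -12 + 3 \cdot 12 = -12 + 36 = 24$)
$b{\left(J,G \right)} = -2 - \frac{J}{2} - \frac{G J}{2}$ ($b{\left(J,G \right)} = - \frac{J + \left(G J + 4\right)}{2} = - \frac{J + \left(4 + G J\right)}{2} = - \frac{4 + J + G J}{2} = -2 - \frac{J}{2} - \frac{G J}{2}$)
$S{\left(f,V \right)} = 2 V + 2 f$ ($S{\left(f,V \right)} = \left(V + f\right) + \left(V + f\right) = 2 V + 2 f$)
$S{\left(-6,b{\left(w,-8 \right)} \right)} - k{\left(177 \right)} = \left(2 \left(-2 - 12 - \left(-4\right) 24\right) + 2 \left(-6\right)\right) - \left(-104 + 177\right) = \left(2 \left(-2 - 12 + 96\right) - 12\right) - 73 = \left(2 \cdot 82 - 12\right) - 73 = \left(164 - 12\right) - 73 = 152 - 73 = 79$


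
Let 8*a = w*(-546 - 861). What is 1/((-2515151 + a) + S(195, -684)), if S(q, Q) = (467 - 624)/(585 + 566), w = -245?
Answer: -9208/22762744699 ≈ -4.0452e-7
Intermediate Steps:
S(q, Q) = -157/1151
a = 344715/8 (a = (-245*(-546 - 861))/8 = (-245*(-1407))/8 = (⅛)*344715 = 344715/8 ≈ 43089.)
1/((-2515151 + a) + S(195, -684)) = 1/((-2515151 + 344715/8) - 157/1151) = 1/(-19776493/8 - 157/1151) = 1/(-22762744699/9208) = -9208/22762744699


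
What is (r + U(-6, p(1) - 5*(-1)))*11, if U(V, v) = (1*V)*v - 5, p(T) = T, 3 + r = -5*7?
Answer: -869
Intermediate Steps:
r = -38 (r = -3 - 5*7 = -3 - 35 = -38)
U(V, v) = -5 + V*v (U(V, v) = V*v - 5 = -5 + V*v)
(r + U(-6, p(1) - 5*(-1)))*11 = (-38 + (-5 - 6*(1 - 5*(-1))))*11 = (-38 + (-5 - 6*(1 + 5)))*11 = (-38 + (-5 - 6*6))*11 = (-38 + (-5 - 36))*11 = (-38 - 41)*11 = -79*11 = -869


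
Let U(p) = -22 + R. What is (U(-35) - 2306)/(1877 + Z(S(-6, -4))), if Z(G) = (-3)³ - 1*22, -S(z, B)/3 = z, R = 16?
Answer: -578/457 ≈ -1.2648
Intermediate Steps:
S(z, B) = -3*z
U(p) = -6 (U(p) = -22 + 16 = -6)
Z(G) = -49 (Z(G) = -27 - 22 = -49)
(U(-35) - 2306)/(1877 + Z(S(-6, -4))) = (-6 - 2306)/(1877 - 49) = -2312/1828 = -2312*1/1828 = -578/457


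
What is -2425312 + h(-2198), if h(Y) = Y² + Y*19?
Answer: 2364130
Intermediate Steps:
h(Y) = Y² + 19*Y
-2425312 + h(-2198) = -2425312 - 2198*(19 - 2198) = -2425312 - 2198*(-2179) = -2425312 + 4789442 = 2364130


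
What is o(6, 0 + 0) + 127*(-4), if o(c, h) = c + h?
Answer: -502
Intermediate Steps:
o(6, 0 + 0) + 127*(-4) = (6 + (0 + 0)) + 127*(-4) = (6 + 0) - 508 = 6 - 508 = -502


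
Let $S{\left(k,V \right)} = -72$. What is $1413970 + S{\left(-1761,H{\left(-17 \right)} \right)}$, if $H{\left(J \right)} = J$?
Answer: $1413898$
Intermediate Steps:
$1413970 + S{\left(-1761,H{\left(-17 \right)} \right)} = 1413970 - 72 = 1413898$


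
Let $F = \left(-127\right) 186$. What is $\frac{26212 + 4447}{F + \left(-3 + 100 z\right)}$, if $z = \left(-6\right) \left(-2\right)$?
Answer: $- \frac{1333}{975} \approx -1.3672$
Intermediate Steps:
$F = -23622$
$z = 12$
$\frac{26212 + 4447}{F + \left(-3 + 100 z\right)} = \frac{26212 + 4447}{-23622 + \left(-3 + 100 \cdot 12\right)} = \frac{30659}{-23622 + \left(-3 + 1200\right)} = \frac{30659}{-23622 + 1197} = \frac{30659}{-22425} = 30659 \left(- \frac{1}{22425}\right) = - \frac{1333}{975}$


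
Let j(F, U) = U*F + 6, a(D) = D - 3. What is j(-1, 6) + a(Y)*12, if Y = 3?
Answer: 0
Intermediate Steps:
a(D) = -3 + D
j(F, U) = 6 + F*U (j(F, U) = F*U + 6 = 6 + F*U)
j(-1, 6) + a(Y)*12 = (6 - 1*6) + (-3 + 3)*12 = (6 - 6) + 0*12 = 0 + 0 = 0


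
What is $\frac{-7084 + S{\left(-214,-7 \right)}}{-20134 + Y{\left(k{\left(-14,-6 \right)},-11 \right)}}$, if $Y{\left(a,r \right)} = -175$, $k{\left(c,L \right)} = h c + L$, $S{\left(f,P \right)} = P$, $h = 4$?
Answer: $\frac{7091}{20309} \approx 0.34916$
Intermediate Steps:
$k{\left(c,L \right)} = L + 4 c$ ($k{\left(c,L \right)} = 4 c + L = L + 4 c$)
$\frac{-7084 + S{\left(-214,-7 \right)}}{-20134 + Y{\left(k{\left(-14,-6 \right)},-11 \right)}} = \frac{-7084 - 7}{-20134 - 175} = - \frac{7091}{-20309} = \left(-7091\right) \left(- \frac{1}{20309}\right) = \frac{7091}{20309}$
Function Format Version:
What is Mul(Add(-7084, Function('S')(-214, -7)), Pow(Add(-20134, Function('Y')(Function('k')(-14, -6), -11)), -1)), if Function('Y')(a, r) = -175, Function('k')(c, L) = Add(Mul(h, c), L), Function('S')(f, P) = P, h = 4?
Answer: Rational(7091, 20309) ≈ 0.34916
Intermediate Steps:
Function('k')(c, L) = Add(L, Mul(4, c)) (Function('k')(c, L) = Add(Mul(4, c), L) = Add(L, Mul(4, c)))
Mul(Add(-7084, Function('S')(-214, -7)), Pow(Add(-20134, Function('Y')(Function('k')(-14, -6), -11)), -1)) = Mul(Add(-7084, -7), Pow(Add(-20134, -175), -1)) = Mul(-7091, Pow(-20309, -1)) = Mul(-7091, Rational(-1, 20309)) = Rational(7091, 20309)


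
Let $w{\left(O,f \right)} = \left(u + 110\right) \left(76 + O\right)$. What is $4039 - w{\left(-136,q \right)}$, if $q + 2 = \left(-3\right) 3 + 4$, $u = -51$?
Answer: $7579$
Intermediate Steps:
$q = -7$ ($q = -2 + \left(\left(-3\right) 3 + 4\right) = -2 + \left(-9 + 4\right) = -2 - 5 = -7$)
$w{\left(O,f \right)} = 4484 + 59 O$ ($w{\left(O,f \right)} = \left(-51 + 110\right) \left(76 + O\right) = 59 \left(76 + O\right) = 4484 + 59 O$)
$4039 - w{\left(-136,q \right)} = 4039 - \left(4484 + 59 \left(-136\right)\right) = 4039 - \left(4484 - 8024\right) = 4039 - -3540 = 4039 + 3540 = 7579$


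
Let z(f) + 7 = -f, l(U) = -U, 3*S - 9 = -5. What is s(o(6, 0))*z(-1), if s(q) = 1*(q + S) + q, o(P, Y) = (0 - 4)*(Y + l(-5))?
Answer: 232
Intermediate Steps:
S = 4/3 (S = 3 + (1/3)*(-5) = 3 - 5/3 = 4/3 ≈ 1.3333)
z(f) = -7 - f
o(P, Y) = -20 - 4*Y (o(P, Y) = (0 - 4)*(Y - 1*(-5)) = -4*(Y + 5) = -4*(5 + Y) = -20 - 4*Y)
s(q) = 4/3 + 2*q (s(q) = 1*(q + 4/3) + q = 1*(4/3 + q) + q = (4/3 + q) + q = 4/3 + 2*q)
s(o(6, 0))*z(-1) = (4/3 + 2*(-20 - 4*0))*(-7 - 1*(-1)) = (4/3 + 2*(-20 + 0))*(-7 + 1) = (4/3 + 2*(-20))*(-6) = (4/3 - 40)*(-6) = -116/3*(-6) = 232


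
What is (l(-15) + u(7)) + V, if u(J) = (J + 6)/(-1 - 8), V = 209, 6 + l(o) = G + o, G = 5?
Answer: 1724/9 ≈ 191.56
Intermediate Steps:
l(o) = -1 + o (l(o) = -6 + (5 + o) = -1 + o)
u(J) = -⅔ - J/9 (u(J) = (6 + J)/(-9) = (6 + J)*(-⅑) = -⅔ - J/9)
(l(-15) + u(7)) + V = ((-1 - 15) + (-⅔ - ⅑*7)) + 209 = (-16 + (-⅔ - 7/9)) + 209 = (-16 - 13/9) + 209 = -157/9 + 209 = 1724/9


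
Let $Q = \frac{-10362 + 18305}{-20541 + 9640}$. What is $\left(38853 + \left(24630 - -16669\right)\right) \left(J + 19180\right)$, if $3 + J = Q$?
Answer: $\frac{16755016881168}{10901} \approx 1.537 \cdot 10^{9}$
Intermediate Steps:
$Q = - \frac{7943}{10901}$ ($Q = \frac{7943}{-10901} = 7943 \left(- \frac{1}{10901}\right) = - \frac{7943}{10901} \approx -0.72865$)
$J = - \frac{40646}{10901}$ ($J = -3 - \frac{7943}{10901} = - \frac{40646}{10901} \approx -3.7286$)
$\left(38853 + \left(24630 - -16669\right)\right) \left(J + 19180\right) = \left(38853 + \left(24630 - -16669\right)\right) \left(- \frac{40646}{10901} + 19180\right) = \left(38853 + \left(24630 + 16669\right)\right) \frac{209040534}{10901} = \left(38853 + 41299\right) \frac{209040534}{10901} = 80152 \cdot \frac{209040534}{10901} = \frac{16755016881168}{10901}$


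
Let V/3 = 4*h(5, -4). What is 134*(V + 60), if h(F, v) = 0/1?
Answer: 8040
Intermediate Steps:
h(F, v) = 0 (h(F, v) = 0*1 = 0)
V = 0 (V = 3*(4*0) = 3*0 = 0)
134*(V + 60) = 134*(0 + 60) = 134*60 = 8040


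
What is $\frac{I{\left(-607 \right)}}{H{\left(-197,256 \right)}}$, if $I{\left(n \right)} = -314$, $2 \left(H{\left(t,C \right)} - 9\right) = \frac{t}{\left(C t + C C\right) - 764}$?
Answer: $- \frac{9005520}{257923} \approx -34.916$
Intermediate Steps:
$H{\left(t,C \right)} = 9 + \frac{t}{2 \left(-764 + C^{2} + C t\right)}$ ($H{\left(t,C \right)} = 9 + \frac{t \frac{1}{\left(C t + C C\right) - 764}}{2} = 9 + \frac{t \frac{1}{\left(C t + C^{2}\right) - 764}}{2} = 9 + \frac{t \frac{1}{\left(C^{2} + C t\right) - 764}}{2} = 9 + \frac{t \frac{1}{-764 + C^{2} + C t}}{2} = 9 + \frac{t}{2 \left(-764 + C^{2} + C t\right)}$)
$\frac{I{\left(-607 \right)}}{H{\left(-197,256 \right)}} = - \frac{314}{\frac{1}{-764 + 256^{2} + 256 \left(-197\right)} \left(-6876 + \frac{1}{2} \left(-197\right) + 9 \cdot 256^{2} + 9 \cdot 256 \left(-197\right)\right)} = - \frac{314}{\frac{1}{-764 + 65536 - 50432} \left(-6876 - \frac{197}{2} + 9 \cdot 65536 - 453888\right)} = - \frac{314}{\frac{1}{14340} \left(-6876 - \frac{197}{2} + 589824 - 453888\right)} = - \frac{314}{\frac{1}{14340} \cdot \frac{257923}{2}} = - \frac{314}{\frac{257923}{28680}} = \left(-314\right) \frac{28680}{257923} = - \frac{9005520}{257923}$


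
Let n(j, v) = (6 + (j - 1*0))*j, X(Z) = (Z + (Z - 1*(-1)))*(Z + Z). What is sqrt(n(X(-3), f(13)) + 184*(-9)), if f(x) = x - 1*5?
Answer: 24*I ≈ 24.0*I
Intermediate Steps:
f(x) = -5 + x (f(x) = x - 5 = -5 + x)
X(Z) = 2*Z*(1 + 2*Z) (X(Z) = (Z + (Z + 1))*(2*Z) = (Z + (1 + Z))*(2*Z) = (1 + 2*Z)*(2*Z) = 2*Z*(1 + 2*Z))
n(j, v) = j*(6 + j) (n(j, v) = (6 + (j + 0))*j = (6 + j)*j = j*(6 + j))
sqrt(n(X(-3), f(13)) + 184*(-9)) = sqrt((2*(-3)*(1 + 2*(-3)))*(6 + 2*(-3)*(1 + 2*(-3))) + 184*(-9)) = sqrt((2*(-3)*(1 - 6))*(6 + 2*(-3)*(1 - 6)) - 1656) = sqrt((2*(-3)*(-5))*(6 + 2*(-3)*(-5)) - 1656) = sqrt(30*(6 + 30) - 1656) = sqrt(30*36 - 1656) = sqrt(1080 - 1656) = sqrt(-576) = 24*I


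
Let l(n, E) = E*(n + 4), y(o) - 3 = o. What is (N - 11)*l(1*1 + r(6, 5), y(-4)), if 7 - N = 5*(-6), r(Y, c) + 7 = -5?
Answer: 182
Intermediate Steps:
r(Y, c) = -12 (r(Y, c) = -7 - 5 = -12)
y(o) = 3 + o
N = 37 (N = 7 - 5*(-6) = 7 - 1*(-30) = 7 + 30 = 37)
l(n, E) = E*(4 + n)
(N - 11)*l(1*1 + r(6, 5), y(-4)) = (37 - 11)*((3 - 4)*(4 + (1*1 - 12))) = 26*(-(4 + (1 - 12))) = 26*(-(4 - 11)) = 26*(-1*(-7)) = 26*7 = 182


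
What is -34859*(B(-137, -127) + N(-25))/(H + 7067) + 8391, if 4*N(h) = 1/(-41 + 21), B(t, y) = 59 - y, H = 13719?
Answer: 13434559019/1662880 ≈ 8079.1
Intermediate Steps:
N(h) = -1/80 (N(h) = 1/(4*(-41 + 21)) = (¼)/(-20) = (¼)*(-1/20) = -1/80)
-34859*(B(-137, -127) + N(-25))/(H + 7067) + 8391 = -34859*((59 - 1*(-127)) - 1/80)/(13719 + 7067) + 8391 = -34859/(20786/((59 + 127) - 1/80)) + 8391 = -34859/(20786/(186 - 1/80)) + 8391 = -34859/(20786/(14879/80)) + 8391 = -34859/(20786*(80/14879)) + 8391 = -34859/1662880/14879 + 8391 = -34859*14879/1662880 + 8391 = -518667061/1662880 + 8391 = 13434559019/1662880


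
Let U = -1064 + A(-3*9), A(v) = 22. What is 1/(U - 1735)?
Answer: -1/2777 ≈ -0.00036010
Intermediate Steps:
U = -1042 (U = -1064 + 22 = -1042)
1/(U - 1735) = 1/(-1042 - 1735) = 1/(-2777) = -1/2777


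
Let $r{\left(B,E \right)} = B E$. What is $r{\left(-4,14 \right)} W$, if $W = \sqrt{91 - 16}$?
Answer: $- 280 \sqrt{3} \approx -484.97$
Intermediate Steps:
$W = 5 \sqrt{3}$ ($W = \sqrt{75} = 5 \sqrt{3} \approx 8.6602$)
$r{\left(-4,14 \right)} W = \left(-4\right) 14 \cdot 5 \sqrt{3} = - 56 \cdot 5 \sqrt{3} = - 280 \sqrt{3}$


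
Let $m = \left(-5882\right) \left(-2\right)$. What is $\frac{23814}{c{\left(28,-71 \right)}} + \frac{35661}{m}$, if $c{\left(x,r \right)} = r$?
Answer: $- \frac{277615965}{835244} \approx -332.38$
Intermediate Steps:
$m = 11764$
$\frac{23814}{c{\left(28,-71 \right)}} + \frac{35661}{m} = \frac{23814}{-71} + \frac{35661}{11764} = 23814 \left(- \frac{1}{71}\right) + 35661 \cdot \frac{1}{11764} = - \frac{23814}{71} + \frac{35661}{11764} = - \frac{277615965}{835244}$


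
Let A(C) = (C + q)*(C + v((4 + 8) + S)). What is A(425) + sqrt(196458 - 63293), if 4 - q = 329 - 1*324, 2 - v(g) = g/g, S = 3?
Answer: 180624 + sqrt(133165) ≈ 1.8099e+5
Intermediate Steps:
v(g) = 1 (v(g) = 2 - g/g = 2 - 1*1 = 2 - 1 = 1)
q = -1 (q = 4 - (329 - 1*324) = 4 - (329 - 324) = 4 - 1*5 = 4 - 5 = -1)
A(C) = (1 + C)*(-1 + C) (A(C) = (C - 1)*(C + 1) = (-1 + C)*(1 + C) = (1 + C)*(-1 + C))
A(425) + sqrt(196458 - 63293) = (-1 + 425**2) + sqrt(196458 - 63293) = (-1 + 180625) + sqrt(133165) = 180624 + sqrt(133165)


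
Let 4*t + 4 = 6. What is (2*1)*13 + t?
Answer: 53/2 ≈ 26.500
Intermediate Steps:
t = ½ (t = -1 + (¼)*6 = -1 + 3/2 = ½ ≈ 0.50000)
(2*1)*13 + t = (2*1)*13 + ½ = 2*13 + ½ = 26 + ½ = 53/2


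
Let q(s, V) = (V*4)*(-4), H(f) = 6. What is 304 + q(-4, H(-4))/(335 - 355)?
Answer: 1544/5 ≈ 308.80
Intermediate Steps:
q(s, V) = -16*V (q(s, V) = (4*V)*(-4) = -16*V)
304 + q(-4, H(-4))/(335 - 355) = 304 + (-16*6)/(335 - 355) = 304 - 96/(-20) = 304 - 1/20*(-96) = 304 + 24/5 = 1544/5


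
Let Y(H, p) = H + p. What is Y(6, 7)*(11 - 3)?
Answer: 104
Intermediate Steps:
Y(6, 7)*(11 - 3) = (6 + 7)*(11 - 3) = 13*8 = 104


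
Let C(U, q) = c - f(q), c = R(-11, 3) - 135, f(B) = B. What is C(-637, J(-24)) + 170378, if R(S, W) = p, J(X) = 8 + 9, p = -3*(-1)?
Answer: 170229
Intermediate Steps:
p = 3
J(X) = 17
R(S, W) = 3
c = -132 (c = 3 - 135 = -132)
C(U, q) = -132 - q
C(-637, J(-24)) + 170378 = (-132 - 1*17) + 170378 = (-132 - 17) + 170378 = -149 + 170378 = 170229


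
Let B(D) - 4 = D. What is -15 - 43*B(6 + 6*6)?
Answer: -1993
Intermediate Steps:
B(D) = 4 + D
-15 - 43*B(6 + 6*6) = -15 - 43*(4 + (6 + 6*6)) = -15 - 43*(4 + (6 + 36)) = -15 - 43*(4 + 42) = -15 - 43*46 = -15 - 1978 = -1993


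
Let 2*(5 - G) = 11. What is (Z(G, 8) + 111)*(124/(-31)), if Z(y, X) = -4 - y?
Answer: -430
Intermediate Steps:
G = -½ (G = 5 - ½*11 = 5 - 11/2 = -½ ≈ -0.50000)
(Z(G, 8) + 111)*(124/(-31)) = ((-4 - 1*(-½)) + 111)*(124/(-31)) = ((-4 + ½) + 111)*(124*(-1/31)) = (-7/2 + 111)*(-4) = (215/2)*(-4) = -430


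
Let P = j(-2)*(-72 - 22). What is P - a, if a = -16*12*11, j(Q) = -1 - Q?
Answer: 2018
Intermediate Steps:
P = -94 (P = (-1 - 1*(-2))*(-72 - 22) = (-1 + 2)*(-94) = 1*(-94) = -94)
a = -2112 (a = -192*11 = -2112)
P - a = -94 - 1*(-2112) = -94 + 2112 = 2018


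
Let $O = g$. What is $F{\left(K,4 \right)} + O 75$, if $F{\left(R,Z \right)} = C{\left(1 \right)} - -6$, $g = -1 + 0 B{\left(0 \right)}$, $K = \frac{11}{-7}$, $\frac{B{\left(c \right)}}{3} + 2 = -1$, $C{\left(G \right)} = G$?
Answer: $-68$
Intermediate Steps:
$B{\left(c \right)} = -9$ ($B{\left(c \right)} = -6 + 3 \left(-1\right) = -6 - 3 = -9$)
$K = - \frac{11}{7}$ ($K = 11 \left(- \frac{1}{7}\right) = - \frac{11}{7} \approx -1.5714$)
$g = -1$ ($g = -1 + 0 \left(-9\right) = -1 + 0 = -1$)
$F{\left(R,Z \right)} = 7$ ($F{\left(R,Z \right)} = 1 - -6 = 1 + 6 = 7$)
$O = -1$
$F{\left(K,4 \right)} + O 75 = 7 - 75 = -68$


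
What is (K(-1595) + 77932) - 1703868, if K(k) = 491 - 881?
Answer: -1626326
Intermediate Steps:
K(k) = -390
(K(-1595) + 77932) - 1703868 = (-390 + 77932) - 1703868 = 77542 - 1703868 = -1626326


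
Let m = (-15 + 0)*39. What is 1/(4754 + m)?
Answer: 1/4169 ≈ 0.00023987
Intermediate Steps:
m = -585 (m = -15*39 = -585)
1/(4754 + m) = 1/(4754 - 585) = 1/4169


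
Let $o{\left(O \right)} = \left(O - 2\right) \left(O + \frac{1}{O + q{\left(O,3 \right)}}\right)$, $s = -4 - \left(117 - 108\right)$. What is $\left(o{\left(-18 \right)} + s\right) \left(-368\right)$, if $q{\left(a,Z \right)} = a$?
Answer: $- \frac{1151104}{9} \approx -1.279 \cdot 10^{5}$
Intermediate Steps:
$s = -13$ ($s = -4 - 9 = -13$)
$o{\left(O \right)} = \left(-2 + O\right) \left(O + \frac{1}{2 O}\right)$ ($o{\left(O \right)} = \left(O - 2\right) \left(O + \frac{1}{O + O}\right) = \left(-2 + O\right) \left(O + \frac{1}{2 O}\right)$)
$\left(o{\left(-18 \right)} + s\right) \left(-368\right) = \left(\left(\frac{1}{2} + \left(-18\right)^{2} - \frac{1}{-18} - -36\right) - 13\right) \left(-368\right) = \left(\left(\frac{1}{2} + 324 - - \frac{1}{18} + 36\right) - 13\right) \left(-368\right) = \left(\left(\frac{1}{2} + 324 + \frac{1}{18} + 36\right) - 13\right) \left(-368\right) = \left(\frac{3245}{9} - 13\right) \left(-368\right) = \frac{3128}{9} \left(-368\right) = - \frac{1151104}{9}$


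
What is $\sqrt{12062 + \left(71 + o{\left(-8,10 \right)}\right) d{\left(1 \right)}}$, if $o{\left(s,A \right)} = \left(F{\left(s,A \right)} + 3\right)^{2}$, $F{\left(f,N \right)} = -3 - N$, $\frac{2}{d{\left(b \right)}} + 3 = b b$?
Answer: $\sqrt{11891} \approx 109.05$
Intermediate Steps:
$d{\left(b \right)} = \frac{2}{-3 + b^{2}}$ ($d{\left(b \right)} = \frac{2}{-3 + b b} = \frac{2}{-3 + b^{2}}$)
$o{\left(s,A \right)} = A^{2}$ ($o{\left(s,A \right)} = \left(\left(-3 - A\right) + 3\right)^{2} = \left(- A\right)^{2} = A^{2}$)
$\sqrt{12062 + \left(71 + o{\left(-8,10 \right)}\right) d{\left(1 \right)}} = \sqrt{12062 + \left(71 + 10^{2}\right) \frac{2}{-3 + 1^{2}}} = \sqrt{12062 + \left(71 + 100\right) \frac{2}{-3 + 1}} = \sqrt{12062 + 171 \frac{2}{-2}} = \sqrt{12062 + 171 \cdot 2 \left(- \frac{1}{2}\right)} = \sqrt{12062 + 171 \left(-1\right)} = \sqrt{12062 - 171} = \sqrt{11891}$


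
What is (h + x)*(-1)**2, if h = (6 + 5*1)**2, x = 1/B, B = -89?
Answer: 10768/89 ≈ 120.99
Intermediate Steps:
x = -1/89 (x = 1/(-89) = -1/89 ≈ -0.011236)
h = 121 (h = (6 + 5)**2 = 11**2 = 121)
(h + x)*(-1)**2 = (121 - 1/89)*(-1)**2 = (10768/89)*1 = 10768/89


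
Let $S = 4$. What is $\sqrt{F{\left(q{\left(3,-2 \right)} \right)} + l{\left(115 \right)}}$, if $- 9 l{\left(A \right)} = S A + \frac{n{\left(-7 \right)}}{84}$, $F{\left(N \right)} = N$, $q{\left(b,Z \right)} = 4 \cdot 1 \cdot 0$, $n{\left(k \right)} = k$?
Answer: $\frac{i \sqrt{16557}}{18} \approx 7.1486 i$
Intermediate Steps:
$q{\left(b,Z \right)} = 0$ ($q{\left(b,Z \right)} = 4 \cdot 0 = 0$)
$l{\left(A \right)} = \frac{1}{108} - \frac{4 A}{9}$ ($l{\left(A \right)} = - \frac{4 A - \frac{7}{84}}{9} = - \frac{4 A - \frac{1}{12}}{9} = - \frac{- \frac{1}{12} + 4 A}{9} = \frac{1}{108} - \frac{4 A}{9}$)
$\sqrt{F{\left(q{\left(3,-2 \right)} \right)} + l{\left(115 \right)}} = \sqrt{0 + \left(\frac{1}{108} - \frac{460}{9}\right)} = \sqrt{0 - \frac{5519}{108}} = \sqrt{- \frac{5519}{108}} = \frac{i \sqrt{16557}}{18}$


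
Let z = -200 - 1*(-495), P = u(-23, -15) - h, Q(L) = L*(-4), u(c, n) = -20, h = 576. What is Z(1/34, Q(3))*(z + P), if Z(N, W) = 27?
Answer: -8127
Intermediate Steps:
Q(L) = -4*L
P = -596 (P = -20 - 1*576 = -20 - 576 = -596)
z = 295 (z = -200 + 495 = 295)
Z(1/34, Q(3))*(z + P) = 27*(295 - 596) = 27*(-301) = -8127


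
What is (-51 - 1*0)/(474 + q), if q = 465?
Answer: -17/313 ≈ -0.054313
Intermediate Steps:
(-51 - 1*0)/(474 + q) = (-51 - 1*0)/(474 + 465) = (-51 + 0)/939 = -51*1/939 = -17/313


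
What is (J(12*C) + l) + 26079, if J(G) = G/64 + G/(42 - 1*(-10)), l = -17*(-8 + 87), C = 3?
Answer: 5145349/208 ≈ 24737.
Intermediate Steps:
l = -1343 (l = -17*79 = -1343)
J(G) = 29*G/832 (J(G) = G*(1/64) + G/(42 + 10) = G/64 + G/52 = 29*G/832)
(J(12*C) + l) + 26079 = (29*(12*3)/832 - 1343) + 26079 = ((29/832)*36 - 1343) + 26079 = (261/208 - 1343) + 26079 = -279083/208 + 26079 = 5145349/208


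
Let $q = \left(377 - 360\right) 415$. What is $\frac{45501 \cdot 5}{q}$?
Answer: $\frac{45501}{1411} \approx 32.247$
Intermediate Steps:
$q = 7055$ ($q = 17 \cdot 415 = 7055$)
$\frac{45501 \cdot 5}{q} = \frac{45501 \cdot 5}{7055} = 227505 \cdot \frac{1}{7055} = \frac{45501}{1411}$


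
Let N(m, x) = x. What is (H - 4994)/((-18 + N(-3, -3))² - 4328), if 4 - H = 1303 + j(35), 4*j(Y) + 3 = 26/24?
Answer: 302041/186576 ≈ 1.6189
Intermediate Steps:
j(Y) = -23/48 (j(Y) = -¾ + (26/24)/4 = -¾ + (26*(1/24))/4 = -¾ + (¼)*(13/12) = -¾ + 13/48 = -23/48)
H = -62329/48 (H = 4 - (1303 - 23/48) = 4 - 1*62521/48 = 4 - 62521/48 = -62329/48 ≈ -1298.5)
(H - 4994)/((-18 + N(-3, -3))² - 4328) = (-62329/48 - 4994)/((-18 - 3)² - 4328) = -302041/(48*((-21)² - 4328)) = -302041/(48*(441 - 4328)) = -302041/48/(-3887) = -302041/48*(-1/3887) = 302041/186576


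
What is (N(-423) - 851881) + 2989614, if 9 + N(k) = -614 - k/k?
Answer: 2137109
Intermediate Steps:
N(k) = -624 (N(k) = -9 + (-614 - k/k) = -9 + (-614 - 1*1) = -9 + (-614 - 1) = -9 - 615 = -624)
(N(-423) - 851881) + 2989614 = (-624 - 851881) + 2989614 = -852505 + 2989614 = 2137109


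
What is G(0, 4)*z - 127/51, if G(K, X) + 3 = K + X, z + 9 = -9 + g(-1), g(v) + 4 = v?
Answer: -1300/51 ≈ -25.490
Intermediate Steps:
g(v) = -4 + v
z = -23 (z = -9 + (-9 + (-4 - 1)) = -9 + (-9 - 5) = -9 - 14 = -23)
G(K, X) = -3 + K + X (G(K, X) = -3 + (K + X) = -3 + K + X)
G(0, 4)*z - 127/51 = (-3 + 0 + 4)*(-23) - 127/51 = 1*(-23) - 127*1/51 = -23 - 127/51 = -1300/51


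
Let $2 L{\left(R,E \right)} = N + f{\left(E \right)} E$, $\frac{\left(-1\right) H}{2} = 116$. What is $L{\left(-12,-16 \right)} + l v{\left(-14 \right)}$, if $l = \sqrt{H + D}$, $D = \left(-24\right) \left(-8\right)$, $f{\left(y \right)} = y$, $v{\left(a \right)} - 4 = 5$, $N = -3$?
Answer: $\frac{253}{2} + 18 i \sqrt{10} \approx 126.5 + 56.921 i$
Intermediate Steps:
$v{\left(a \right)} = 9$ ($v{\left(a \right)} = 4 + 5 = 9$)
$H = -232$ ($H = \left(-2\right) 116 = -232$)
$D = 192$
$L{\left(R,E \right)} = - \frac{3}{2} + \frac{E^{2}}{2}$ ($L{\left(R,E \right)} = \frac{-3 + E E}{2} = \frac{-3 + E^{2}}{2} = - \frac{3}{2} + \frac{E^{2}}{2}$)
$l = 2 i \sqrt{10}$ ($l = \sqrt{-232 + 192} = \sqrt{-40} = 2 i \sqrt{10} \approx 6.3246 i$)
$L{\left(-12,-16 \right)} + l v{\left(-14 \right)} = \left(- \frac{3}{2} + \frac{\left(-16\right)^{2}}{2}\right) + 2 i \sqrt{10} \cdot 9 = \left(- \frac{3}{2} + \frac{1}{2} \cdot 256\right) + 18 i \sqrt{10} = \left(- \frac{3}{2} + 128\right) + 18 i \sqrt{10} = \frac{253}{2} + 18 i \sqrt{10}$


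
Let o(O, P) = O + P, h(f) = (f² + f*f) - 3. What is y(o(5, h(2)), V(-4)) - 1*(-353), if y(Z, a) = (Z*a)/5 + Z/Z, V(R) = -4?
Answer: 346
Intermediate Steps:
h(f) = -3 + 2*f² (h(f) = (f² + f²) - 3 = 2*f² - 3 = -3 + 2*f²)
y(Z, a) = 1 + Z*a/5 (y(Z, a) = (Z*a)*(⅕) + 1 = Z*a/5 + 1 = 1 + Z*a/5)
y(o(5, h(2)), V(-4)) - 1*(-353) = (1 + (⅕)*(5 + (-3 + 2*2²))*(-4)) - 1*(-353) = (1 + (⅕)*(5 + (-3 + 2*4))*(-4)) + 353 = (1 + (⅕)*(5 + (-3 + 8))*(-4)) + 353 = (1 + (⅕)*(5 + 5)*(-4)) + 353 = (1 + (⅕)*10*(-4)) + 353 = (1 - 8) + 353 = -7 + 353 = 346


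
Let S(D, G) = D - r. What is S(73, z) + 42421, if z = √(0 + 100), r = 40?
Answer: 42454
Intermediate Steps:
z = 10 (z = √100 = 10)
S(D, G) = -40 + D (S(D, G) = D - 1*40 = D - 40 = -40 + D)
S(73, z) + 42421 = (-40 + 73) + 42421 = 33 + 42421 = 42454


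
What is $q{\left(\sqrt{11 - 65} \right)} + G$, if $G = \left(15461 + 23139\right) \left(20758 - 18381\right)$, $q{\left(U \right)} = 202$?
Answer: $91752402$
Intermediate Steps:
$G = 91752200$ ($G = 38600 \cdot 2377 = 91752200$)
$q{\left(\sqrt{11 - 65} \right)} + G = 202 + 91752200 = 91752402$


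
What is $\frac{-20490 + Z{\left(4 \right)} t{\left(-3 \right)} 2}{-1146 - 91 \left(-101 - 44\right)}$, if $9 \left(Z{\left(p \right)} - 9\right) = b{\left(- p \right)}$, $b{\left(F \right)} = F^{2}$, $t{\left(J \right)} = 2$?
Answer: $- \frac{184022}{108441} \approx -1.697$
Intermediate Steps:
$Z{\left(p \right)} = 9 + \frac{p^{2}}{9}$ ($Z{\left(p \right)} = 9 + \frac{\left(- p\right)^{2}}{9} = 9 + \frac{p^{2}}{9}$)
$\frac{-20490 + Z{\left(4 \right)} t{\left(-3 \right)} 2}{-1146 - 91 \left(-101 - 44\right)} = \frac{-20490 + \left(9 + \frac{4^{2}}{9}\right) 2 \cdot 2}{-1146 - 91 \left(-101 - 44\right)} = \frac{-20490 + \left(9 + \frac{1}{9} \cdot 16\right) 2 \cdot 2}{-1146 - -13195} = \frac{-20490 + \left(9 + \frac{16}{9}\right) 2 \cdot 2}{-1146 + 13195} = \frac{-20490 + \frac{97}{9} \cdot 2 \cdot 2}{12049} = \left(-20490 + \frac{194}{9} \cdot 2\right) \frac{1}{12049} = \left(-20490 + \frac{388}{9}\right) \frac{1}{12049} = \left(- \frac{184022}{9}\right) \frac{1}{12049} = - \frac{184022}{108441}$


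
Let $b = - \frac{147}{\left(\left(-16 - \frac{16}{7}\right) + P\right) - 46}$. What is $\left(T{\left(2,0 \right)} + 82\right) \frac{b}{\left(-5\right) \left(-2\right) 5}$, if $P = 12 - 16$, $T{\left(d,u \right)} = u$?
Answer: $\frac{42189}{11950} \approx 3.5305$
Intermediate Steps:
$P = -4$
$b = \frac{1029}{478}$ ($b = - \frac{147}{\left(\left(-16 - \frac{16}{7}\right) - 4\right) - 46} = - \frac{147}{\left(- \frac{128}{7} - 4\right) - 46} = - \frac{147}{- \frac{156}{7} - 46} = - \frac{147}{- \frac{478}{7}} = \left(-147\right) \left(- \frac{7}{478}\right) = \frac{1029}{478} \approx 2.1527$)
$\left(T{\left(2,0 \right)} + 82\right) \frac{b}{\left(-5\right) \left(-2\right) 5} = \left(0 + 82\right) \frac{1029}{478 \left(-5\right) \left(-2\right) 5} = 82 \frac{1029}{478 \cdot 10 \cdot 5} = 82 \frac{1029}{478 \cdot 50} = 82 \cdot \frac{1029}{478} \cdot \frac{1}{50} = 82 \cdot \frac{1029}{23900} = \frac{42189}{11950}$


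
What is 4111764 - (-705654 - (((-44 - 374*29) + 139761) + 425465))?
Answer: 5371754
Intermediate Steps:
4111764 - (-705654 - (((-44 - 374*29) + 139761) + 425465)) = 4111764 - (-705654 - (((-44 - 10846) + 139761) + 425465)) = 4111764 - (-705654 - ((-10890 + 139761) + 425465)) = 4111764 - (-705654 - (128871 + 425465)) = 4111764 - (-705654 - 1*554336) = 4111764 - (-705654 - 554336) = 4111764 - 1*(-1259990) = 4111764 + 1259990 = 5371754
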